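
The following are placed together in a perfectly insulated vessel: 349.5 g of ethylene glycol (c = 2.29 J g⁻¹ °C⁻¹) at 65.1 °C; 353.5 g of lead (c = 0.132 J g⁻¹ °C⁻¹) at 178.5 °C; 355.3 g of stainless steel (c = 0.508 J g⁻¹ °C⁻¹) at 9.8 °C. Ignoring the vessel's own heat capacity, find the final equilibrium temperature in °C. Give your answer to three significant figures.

T_f = 60.5 °C

Σ mᵢcᵢ(T − Tᵢ) = 0  ⇒  T = Σ mᵢcᵢTᵢ / Σ mᵢcᵢ
Σ mᵢcᵢ = 349.5×2.29 + 353.5×0.132 + 355.3×0.508 = 1027.5094
Σ mᵢcᵢTᵢ = 800.355×65.1 + 46.662×178.5 + 180.4924×9.8 = 62201
T = 62201 / 1027.5094 = 60.54 °C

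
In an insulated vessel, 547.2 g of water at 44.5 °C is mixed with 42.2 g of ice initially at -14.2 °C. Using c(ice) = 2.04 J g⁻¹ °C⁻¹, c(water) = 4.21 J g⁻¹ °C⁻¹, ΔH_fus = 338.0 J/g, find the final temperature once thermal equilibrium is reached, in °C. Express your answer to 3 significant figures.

Heat to bring ice to 0 °C and melt it: q₁ = 42.2×2.04×14.2 + 42.2×338.0 = 15486 J
Heat the water can supply cooling to 0 °C: 547.2×4.21×44.5 = 102515 J > q₁, so all ice melts.
Energy balance: 547.2×4.21×(44.5 − T) = 15486 + 42.2×4.21×(T − 0)
2303.712(44.5 − T) = 15486 + 177.662 T
102515 − 15486 = 2481.374 T
T = 87029 / 2481.374 = 35.07 °C

T_f = 35.1 °C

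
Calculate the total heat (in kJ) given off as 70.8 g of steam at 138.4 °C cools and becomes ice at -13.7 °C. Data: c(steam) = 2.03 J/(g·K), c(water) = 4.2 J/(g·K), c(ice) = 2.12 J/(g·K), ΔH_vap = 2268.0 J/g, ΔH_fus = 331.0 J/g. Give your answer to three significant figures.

q1 (cool steam 138.4→100 °C): 70.8 × 2.03 × 38.4 = 5519 J
q2 (condense at 100 °C): 70.8 × 2268.0 = 160574 J
q3 (cool water 100→0 °C): 70.8 × 4.2 × 100.0 = 29736 J
q4 (freeze at 0 °C): 70.8 × 331.0 = 23435 J
q5 (cool ice 0→-13.7 °C): 70.8 × 2.12 × 13.7 = 2056 J
Total: 5519 + 160574 + 29736 + 23435 + 2056 = 221320 J = 221 kJ

q = 221 kJ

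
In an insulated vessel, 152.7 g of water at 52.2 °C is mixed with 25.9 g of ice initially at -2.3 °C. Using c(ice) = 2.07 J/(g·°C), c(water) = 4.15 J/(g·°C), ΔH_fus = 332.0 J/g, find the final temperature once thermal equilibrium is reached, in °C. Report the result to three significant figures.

Heat to bring ice to 0 °C and melt it: q₁ = 25.9×2.07×2.3 + 25.9×332.0 = 8722.1 J
Heat the water can supply cooling to 0 °C: 152.7×4.15×52.2 = 33079.4 J > q₁, so all ice melts.
Energy balance: 152.7×4.15×(52.2 − T) = 8722.1 + 25.9×4.15×(T − 0)
633.705(52.2 − T) = 8722.1 + 107.485 T
33079.4 − 8722.1 = 741.190 T
T = 24357.3 / 741.190 = 32.86 °C

T_f = 32.9 °C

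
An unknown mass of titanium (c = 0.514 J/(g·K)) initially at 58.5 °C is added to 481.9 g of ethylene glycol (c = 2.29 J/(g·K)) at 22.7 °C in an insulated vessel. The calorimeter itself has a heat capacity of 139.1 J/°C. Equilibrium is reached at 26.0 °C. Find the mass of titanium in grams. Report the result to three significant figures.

m = 245 g

q_gained = (481.9 × 2.29 + 139.1) × (26.0 − 22.7) = 4101 J
q_lost = m × 0.514 × (58.5 − 26.0) = 16.705 m
m = 4101 / 16.705 = 245 g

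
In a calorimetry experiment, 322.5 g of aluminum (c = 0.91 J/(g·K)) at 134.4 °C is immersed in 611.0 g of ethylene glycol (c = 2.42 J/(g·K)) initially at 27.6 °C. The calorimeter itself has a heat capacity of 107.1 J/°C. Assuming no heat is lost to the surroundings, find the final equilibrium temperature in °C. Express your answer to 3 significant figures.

T_f = 44.3 °C

Heat lost by aluminum = heat gained by ethylene glycol + calorimeter.
(322.5)(0.91)(134.4 − T) = [(611.0)(2.42) + 107.1](T − 27.6)
293.475 (134.4 − T) = 1585.72 (T − 27.6)
39443 − 293.475 T = 1585.72 T − 43766
83209 = 1879.195 T
T = 44.28 °C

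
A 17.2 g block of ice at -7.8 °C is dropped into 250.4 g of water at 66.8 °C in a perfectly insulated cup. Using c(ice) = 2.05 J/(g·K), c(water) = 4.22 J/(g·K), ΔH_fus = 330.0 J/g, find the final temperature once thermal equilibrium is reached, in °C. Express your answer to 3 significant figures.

Heat to bring ice to 0 °C and melt it: q₁ = 17.2×2.05×7.8 + 17.2×330.0 = 5951.0 J
Heat the water can supply cooling to 0 °C: 250.4×4.22×66.8 = 70586.8 J > q₁, so all ice melts.
Energy balance: 250.4×4.22×(66.8 − T) = 5951.0 + 17.2×4.22×(T − 0)
1056.688(66.8 − T) = 5951.0 + 72.584 T
70586.8 − 5951.0 = 1129.272 T
T = 64635.8 / 1129.272 = 57.24 °C

T_f = 57.2 °C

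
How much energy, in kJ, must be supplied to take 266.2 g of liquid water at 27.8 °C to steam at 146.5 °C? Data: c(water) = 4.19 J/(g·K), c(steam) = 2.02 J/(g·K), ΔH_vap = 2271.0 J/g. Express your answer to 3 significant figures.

q = 710 kJ

q1 (heat water 27.8→100.0 °C): 266.2 × 4.19 × 72.2 = 80530 J
q2 (vaporize at 100 °C): 266.2 × 2271.0 = 604540 J
q3 (heat steam 100.0→146.5 °C): 266.2 × 2.02 × 46.5 = 25004 J
Total: 80530 + 604540 + 25004 = 710074 J = 710 kJ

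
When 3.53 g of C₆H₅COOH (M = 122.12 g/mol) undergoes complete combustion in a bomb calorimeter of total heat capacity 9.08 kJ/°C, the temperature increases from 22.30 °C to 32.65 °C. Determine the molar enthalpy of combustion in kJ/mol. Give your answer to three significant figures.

ΔT = 32.65 − 22.30 = 10.35 °C
q_cal = C_cal × ΔT = 9.08 × 10.35 = 93.978 kJ
n = 3.53 / 122.12 = 0.02891 mol
q_rxn = −q_cal = -93.978 kJ
ΔH = -93.978 / 0.02891 = -3251 kJ/mol

ΔH = -3250 kJ/mol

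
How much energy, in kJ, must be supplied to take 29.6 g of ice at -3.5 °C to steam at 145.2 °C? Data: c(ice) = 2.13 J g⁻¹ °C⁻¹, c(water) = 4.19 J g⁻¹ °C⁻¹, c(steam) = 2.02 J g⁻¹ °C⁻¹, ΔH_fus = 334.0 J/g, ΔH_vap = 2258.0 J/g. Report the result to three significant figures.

q = 92.0 kJ

q1 (heat ice -3.5→0.0 °C): 29.6 × 2.13 × 3.5 = 221 J
q2 (melt at 0 °C): 29.6 × 334.0 = 9886 J
q3 (heat water 0.0→100.0 °C): 29.6 × 4.19 × 100.0 = 12402 J
q4 (vaporize at 100 °C): 29.6 × 2258.0 = 66837 J
q5 (heat steam 100.0→145.2 °C): 29.6 × 2.02 × 45.2 = 2703 J
Total: 221 + 9886 + 12402 + 66837 + 2703 = 92049 J = 92.0 kJ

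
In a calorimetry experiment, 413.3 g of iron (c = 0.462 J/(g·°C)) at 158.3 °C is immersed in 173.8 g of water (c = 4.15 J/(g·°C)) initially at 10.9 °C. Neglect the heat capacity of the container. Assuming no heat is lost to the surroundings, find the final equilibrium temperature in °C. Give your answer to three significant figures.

Heat lost by iron = heat gained by water.
(413.3)(0.462)(158.3 − T) = (173.8)(4.15)(T − 10.9)
190.9446 (158.3 − T) = 721.27 (T − 10.9)
30227 − 190.9446 T = 721.27 T − 7861.8
38088.8 = 912.2146 T
T = 41.75 °C

T_f = 41.8 °C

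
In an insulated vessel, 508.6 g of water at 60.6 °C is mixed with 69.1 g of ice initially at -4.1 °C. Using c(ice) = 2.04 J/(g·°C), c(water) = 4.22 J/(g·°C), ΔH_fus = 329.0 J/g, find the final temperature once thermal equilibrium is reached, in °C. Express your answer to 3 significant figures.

T_f = 43.8 °C

Heat to bring ice to 0 °C and melt it: q₁ = 69.1×2.04×4.1 + 69.1×329.0 = 23312 J
Heat the water can supply cooling to 0 °C: 508.6×4.22×60.6 = 130065 J > q₁, so all ice melts.
Energy balance: 508.6×4.22×(60.6 − T) = 23312 + 69.1×4.22×(T − 0)
2146.292(60.6 − T) = 23312 + 291.602 T
130065 − 23312 = 2437.894 T
T = 106753 / 2437.894 = 43.79 °C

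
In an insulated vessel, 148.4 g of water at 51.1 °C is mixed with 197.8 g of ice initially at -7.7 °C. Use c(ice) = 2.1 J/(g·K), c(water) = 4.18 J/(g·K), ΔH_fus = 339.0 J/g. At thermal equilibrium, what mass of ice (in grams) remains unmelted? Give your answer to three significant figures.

m_ice remaining = 114 g

Heat to warm all ice to 0 °C: 197.8×2.1×7.7 = 3198.4 J
Heat released by water cooling to 0 °C: 148.4×4.18×51.1 = 31698 J
31698 J < 3198.4 + 197.8×339.0 = 70252.6 J, so not all ice melts; final T = 0 °C.
Heat left for melting: 31698 − 3198.4 = 28499.6 J
Mass melted = 28499.6 / 339.0 = 84.07 g
Ice remaining = 197.8 − 84.07 = 113.73 g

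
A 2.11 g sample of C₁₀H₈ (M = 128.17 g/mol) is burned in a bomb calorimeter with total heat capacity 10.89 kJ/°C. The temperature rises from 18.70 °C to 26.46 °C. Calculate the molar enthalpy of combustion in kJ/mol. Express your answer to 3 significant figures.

ΔT = 26.46 − 18.70 = 7.76 °C
q_cal = C_cal × ΔT = 10.89 × 7.76 = 84.5064 kJ
n = 2.11 / 128.17 = 0.01646 mol
q_rxn = −q_cal = -84.5064 kJ
ΔH = -84.5064 / 0.01646 = -5134 kJ/mol

ΔH = -5130 kJ/mol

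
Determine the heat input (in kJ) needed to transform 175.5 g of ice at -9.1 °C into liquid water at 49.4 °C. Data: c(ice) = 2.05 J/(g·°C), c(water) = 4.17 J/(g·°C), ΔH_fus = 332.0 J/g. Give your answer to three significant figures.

q = 97.7 kJ

q1 (heat ice -9.1→0.0 °C): 175.5 × 2.05 × 9.1 = 3274 J
q2 (melt at 0 °C): 175.5 × 332.0 = 58266 J
q3 (heat water 0.0→49.4 °C): 175.5 × 4.17 × 49.4 = 36153 J
Total: 3274 + 58266 + 36153 = 97693 J = 97.7 kJ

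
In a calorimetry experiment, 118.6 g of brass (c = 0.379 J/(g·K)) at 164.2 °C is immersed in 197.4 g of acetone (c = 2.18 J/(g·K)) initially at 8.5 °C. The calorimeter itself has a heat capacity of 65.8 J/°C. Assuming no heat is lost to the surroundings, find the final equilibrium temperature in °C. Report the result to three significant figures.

T_f = 21.4 °C

Heat lost by brass = heat gained by acetone + calorimeter.
(118.6)(0.379)(164.2 − T) = [(197.4)(2.18) + 65.8](T − 8.5)
44.9494 (164.2 − T) = 496.132 (T − 8.5)
7380.7 − 44.9494 T = 496.132 T − 4217.1
11597.8 = 541.0814 T
T = 21.43 °C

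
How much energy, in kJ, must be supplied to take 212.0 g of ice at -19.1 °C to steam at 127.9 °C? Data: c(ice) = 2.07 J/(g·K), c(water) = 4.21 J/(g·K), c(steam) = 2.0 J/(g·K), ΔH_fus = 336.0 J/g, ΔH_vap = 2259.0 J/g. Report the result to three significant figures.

q = 660 kJ

q1 (heat ice -19.1→0.0 °C): 212.0 × 2.07 × 19.1 = 8382 J
q2 (melt at 0 °C): 212.0 × 336.0 = 71232 J
q3 (heat water 0.0→100.0 °C): 212.0 × 4.21 × 100.0 = 89252 J
q4 (vaporize at 100 °C): 212.0 × 2259.0 = 478908 J
q5 (heat steam 100.0→127.9 °C): 212.0 × 2.0 × 27.9 = 11830 J
Total: 8382 + 71232 + 89252 + 478908 + 11830 = 659604 J = 660 kJ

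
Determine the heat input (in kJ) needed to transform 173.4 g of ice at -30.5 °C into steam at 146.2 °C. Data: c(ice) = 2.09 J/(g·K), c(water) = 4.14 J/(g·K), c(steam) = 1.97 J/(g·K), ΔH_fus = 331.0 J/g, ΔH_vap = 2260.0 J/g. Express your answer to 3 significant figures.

q = 548 kJ

q1 (heat ice -30.5→0.0 °C): 173.4 × 2.09 × 30.5 = 11053 J
q2 (melt at 0 °C): 173.4 × 331.0 = 57395 J
q3 (heat water 0.0→100.0 °C): 173.4 × 4.14 × 100.0 = 71788 J
q4 (vaporize at 100 °C): 173.4 × 2260.0 = 391884 J
q5 (heat steam 100.0→146.2 °C): 173.4 × 1.97 × 46.2 = 15782 J
Total: 11053 + 57395 + 71788 + 391884 + 15782 = 547902 J = 548 kJ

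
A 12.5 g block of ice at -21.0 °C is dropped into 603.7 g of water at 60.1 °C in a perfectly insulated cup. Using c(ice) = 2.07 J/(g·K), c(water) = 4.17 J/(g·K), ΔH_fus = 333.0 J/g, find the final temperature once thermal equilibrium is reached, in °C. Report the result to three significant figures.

T_f = 57.0 °C

Heat to bring ice to 0 °C and melt it: q₁ = 12.5×2.07×21.0 + 12.5×333.0 = 4705.9 J
Heat the water can supply cooling to 0 °C: 603.7×4.17×60.1 = 151297 J > q₁, so all ice melts.
Energy balance: 603.7×4.17×(60.1 − T) = 4705.9 + 12.5×4.17×(T − 0)
2517.429(60.1 − T) = 4705.9 + 52.125 T
151297 − 4705.9 = 2569.554 T
T = 146591.1 / 2569.554 = 57.049 °C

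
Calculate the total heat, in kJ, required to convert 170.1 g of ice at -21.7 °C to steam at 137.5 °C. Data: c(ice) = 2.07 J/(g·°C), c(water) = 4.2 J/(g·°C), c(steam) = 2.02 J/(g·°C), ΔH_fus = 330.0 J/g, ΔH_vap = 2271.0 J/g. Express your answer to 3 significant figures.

q = 534 kJ

q1 (heat ice -21.7→0.0 °C): 170.1 × 2.07 × 21.7 = 7641 J
q2 (melt at 0 °C): 170.1 × 330.0 = 56133 J
q3 (heat water 0.0→100.0 °C): 170.1 × 4.2 × 100.0 = 71442 J
q4 (vaporize at 100 °C): 170.1 × 2271.0 = 386297 J
q5 (heat steam 100.0→137.5 °C): 170.1 × 2.02 × 37.5 = 12885 J
Total: 7641 + 56133 + 71442 + 386297 + 12885 = 534398 J = 534 kJ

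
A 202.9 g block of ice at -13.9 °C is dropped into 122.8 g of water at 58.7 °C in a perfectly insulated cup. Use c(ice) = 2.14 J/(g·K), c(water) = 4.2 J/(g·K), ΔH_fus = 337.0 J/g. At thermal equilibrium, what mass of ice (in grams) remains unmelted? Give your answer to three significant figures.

Heat to warm all ice to 0 °C: 202.9×2.14×13.9 = 6035.5 J
Heat released by water cooling to 0 °C: 122.8×4.2×58.7 = 30275 J
30275 J < 6035.5 + 202.9×337.0 = 74412.8 J, so not all ice melts; final T = 0 °C.
Heat left for melting: 30275 − 6035.5 = 24239.5 J
Mass melted = 24239.5 / 337.0 = 71.93 g
Ice remaining = 202.9 − 71.93 = 130.97 g

m_ice remaining = 131 g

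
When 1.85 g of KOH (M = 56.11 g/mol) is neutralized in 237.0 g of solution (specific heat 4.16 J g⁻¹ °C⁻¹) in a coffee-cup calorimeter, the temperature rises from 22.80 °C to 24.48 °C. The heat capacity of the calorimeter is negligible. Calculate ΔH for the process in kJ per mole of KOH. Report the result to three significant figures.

|ΔT| = |24.48 − 22.80| = 1.68 °C
|q_surr| = (237.0 × 4.16) × 1.68 = 985.92 × 1.68 = 1656 J
n(KOH) = 1.85 / 56.11 = 0.03297 mol
Temperature rose, so q_rxn = −|q_surr| = -1.656 kJ
ΔH = q_rxn / n = -50.23 kJ/mol

ΔH = -50.2 kJ/mol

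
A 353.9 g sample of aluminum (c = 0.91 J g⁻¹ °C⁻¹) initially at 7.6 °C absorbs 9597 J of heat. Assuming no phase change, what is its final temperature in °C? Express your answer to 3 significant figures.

ΔT = q / (m c) = 9597 / (353.9 × 0.91) = 29.80 °C
T_f = 7.6 + 29.80 = 37.40 °C

T_f = 37.4 °C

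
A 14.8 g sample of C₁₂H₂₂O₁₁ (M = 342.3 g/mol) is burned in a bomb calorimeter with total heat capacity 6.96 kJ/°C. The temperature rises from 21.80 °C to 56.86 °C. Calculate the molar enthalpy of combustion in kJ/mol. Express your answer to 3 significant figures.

ΔT = 56.86 − 21.80 = 35.06 °C
q_cal = C_cal × ΔT = 6.96 × 35.06 = 244.0176 kJ
n = 14.8 / 342.3 = 0.04324 mol
q_rxn = −q_cal = -244.0176 kJ
ΔH = -244.0176 / 0.04324 = -5643 kJ/mol

ΔH = -5640 kJ/mol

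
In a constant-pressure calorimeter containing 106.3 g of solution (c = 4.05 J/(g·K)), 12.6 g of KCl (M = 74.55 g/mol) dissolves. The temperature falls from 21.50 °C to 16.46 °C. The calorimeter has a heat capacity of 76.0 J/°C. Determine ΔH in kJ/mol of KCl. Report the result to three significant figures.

ΔH = 15.1 kJ/mol

|ΔT| = |16.46 − 21.50| = 5.04 °C
|q_surr| = (106.3 × 4.05 + 76.0) × 5.04 = 506.515 × 5.04 = 2553 J
n(KCl) = 12.6 / 74.55 = 0.1690 mol
Temperature fell, so q_rxn = +|q_surr| = 2.553 kJ
ΔH = q_rxn / n = 15.11 kJ/mol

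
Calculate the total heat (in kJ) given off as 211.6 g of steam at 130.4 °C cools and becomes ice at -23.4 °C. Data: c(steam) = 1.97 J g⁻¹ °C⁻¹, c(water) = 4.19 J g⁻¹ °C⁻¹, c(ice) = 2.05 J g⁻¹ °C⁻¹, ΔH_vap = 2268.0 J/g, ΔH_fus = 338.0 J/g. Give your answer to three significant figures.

q1 (cool steam 130.4→100 °C): 211.6 × 1.97 × 30.4 = 12672 J
q2 (condense at 100 °C): 211.6 × 2268.0 = 479909 J
q3 (cool water 100→0 °C): 211.6 × 4.19 × 100.0 = 88660 J
q4 (freeze at 0 °C): 211.6 × 338.0 = 71521 J
q5 (cool ice 0→-23.4 °C): 211.6 × 2.05 × 23.4 = 10150 J
Total: 12672 + 479909 + 88660 + 71521 + 10150 = 662912 J = 663 kJ

q = 663 kJ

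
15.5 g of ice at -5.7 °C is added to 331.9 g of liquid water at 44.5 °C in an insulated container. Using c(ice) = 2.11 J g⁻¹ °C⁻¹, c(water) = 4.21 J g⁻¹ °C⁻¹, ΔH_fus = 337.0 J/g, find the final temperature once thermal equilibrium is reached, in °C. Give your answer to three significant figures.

T_f = 38.8 °C

Heat to bring ice to 0 °C and melt it: q₁ = 15.5×2.11×5.7 + 15.5×337.0 = 5409.9 J
Heat the water can supply cooling to 0 °C: 331.9×4.21×44.5 = 62179.8 J > q₁, so all ice melts.
Energy balance: 331.9×4.21×(44.5 − T) = 5409.9 + 15.5×4.21×(T − 0)
1397.299(44.5 − T) = 5409.9 + 65.255 T
62179.8 − 5409.9 = 1462.554 T
T = 56769.9 / 1462.554 = 38.82 °C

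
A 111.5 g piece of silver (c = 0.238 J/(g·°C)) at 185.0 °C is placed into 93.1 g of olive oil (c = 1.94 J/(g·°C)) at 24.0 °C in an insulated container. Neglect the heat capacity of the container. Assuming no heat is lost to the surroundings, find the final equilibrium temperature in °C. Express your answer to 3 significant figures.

T_f = 44.6 °C

Heat lost by silver = heat gained by olive oil.
(111.5)(0.238)(185.0 − T) = (93.1)(1.94)(T − 24.0)
26.537 (185.0 − T) = 180.614 (T − 24.0)
4909.3 − 26.537 T = 180.614 T − 4334.7
9244.0 = 207.151 T
T = 44.62 °C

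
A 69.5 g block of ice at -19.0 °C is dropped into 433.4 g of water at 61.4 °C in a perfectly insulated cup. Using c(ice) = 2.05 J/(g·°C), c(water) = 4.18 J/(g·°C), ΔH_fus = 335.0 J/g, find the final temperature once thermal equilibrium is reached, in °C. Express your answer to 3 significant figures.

T_f = 40.6 °C

Heat to bring ice to 0 °C and melt it: q₁ = 69.5×2.05×19.0 + 69.5×335.0 = 25990 J
Heat the water can supply cooling to 0 °C: 433.4×4.18×61.4 = 111233 J > q₁, so all ice melts.
Energy balance: 433.4×4.18×(61.4 − T) = 25990 + 69.5×4.18×(T − 0)
1811.612(61.4 − T) = 25990 + 290.51 T
111233 − 25990 = 2102.122 T
T = 85243 / 2102.122 = 40.55 °C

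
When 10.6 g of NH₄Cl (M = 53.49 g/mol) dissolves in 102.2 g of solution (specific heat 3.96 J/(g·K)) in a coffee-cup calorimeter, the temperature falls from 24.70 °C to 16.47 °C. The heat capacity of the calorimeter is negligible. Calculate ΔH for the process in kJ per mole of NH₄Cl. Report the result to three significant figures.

|ΔT| = |16.47 − 24.70| = 8.23 °C
|q_surr| = (102.2 × 3.96) × 8.23 = 404.712 × 8.23 = 3331 J
n(NH₄Cl) = 10.6 / 53.49 = 0.1982 mol
Temperature fell, so q_rxn = +|q_surr| = 3.331 kJ
ΔH = q_rxn / n = 16.81 kJ/mol

ΔH = 16.8 kJ/mol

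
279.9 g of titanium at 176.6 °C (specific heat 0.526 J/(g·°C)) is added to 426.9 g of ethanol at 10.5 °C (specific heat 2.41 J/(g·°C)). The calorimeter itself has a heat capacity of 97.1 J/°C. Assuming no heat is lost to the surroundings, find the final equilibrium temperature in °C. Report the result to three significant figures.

Heat lost by titanium = heat gained by ethanol + calorimeter.
(279.9)(0.526)(176.6 − T) = [(426.9)(2.41) + 97.1](T − 10.5)
147.2274 (176.6 − T) = 1125.929 (T − 10.5)
26000 − 147.2274 T = 1125.929 T − 11822
37822 = 1273.1564 T
T = 29.71 °C

T_f = 29.7 °C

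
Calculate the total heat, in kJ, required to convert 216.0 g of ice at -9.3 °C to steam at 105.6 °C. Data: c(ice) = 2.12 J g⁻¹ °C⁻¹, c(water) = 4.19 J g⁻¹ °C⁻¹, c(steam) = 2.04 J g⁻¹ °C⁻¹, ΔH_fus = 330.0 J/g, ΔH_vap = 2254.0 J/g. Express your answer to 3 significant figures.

q = 655 kJ

q1 (heat ice -9.3→0.0 °C): 216.0 × 2.12 × 9.3 = 4259 J
q2 (melt at 0 °C): 216.0 × 330.0 = 71280 J
q3 (heat water 0.0→100.0 °C): 216.0 × 4.19 × 100.0 = 90504 J
q4 (vaporize at 100 °C): 216.0 × 2254.0 = 486864 J
q5 (heat steam 100.0→105.6 °C): 216.0 × 2.04 × 5.6 = 2468 J
Total: 4259 + 71280 + 90504 + 486864 + 2468 = 655375 J = 655 kJ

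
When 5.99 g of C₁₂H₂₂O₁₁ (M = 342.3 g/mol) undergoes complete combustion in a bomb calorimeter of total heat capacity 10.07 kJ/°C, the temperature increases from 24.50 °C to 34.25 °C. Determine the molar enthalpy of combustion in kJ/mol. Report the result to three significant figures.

ΔT = 34.25 − 24.50 = 9.75 °C
q_cal = C_cal × ΔT = 10.07 × 9.75 = 98.1825 kJ
n = 5.99 / 342.3 = 0.01750 mol
q_rxn = −q_cal = -98.1825 kJ
ΔH = -98.1825 / 0.01750 = -5610 kJ/mol

ΔH = -5610 kJ/mol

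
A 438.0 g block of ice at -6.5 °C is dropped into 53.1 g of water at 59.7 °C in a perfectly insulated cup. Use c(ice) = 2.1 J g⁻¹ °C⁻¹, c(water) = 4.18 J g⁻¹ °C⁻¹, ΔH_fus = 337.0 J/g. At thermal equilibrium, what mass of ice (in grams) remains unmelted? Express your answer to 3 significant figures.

Heat to warm all ice to 0 °C: 438.0×2.1×6.5 = 5978.7 J
Heat released by water cooling to 0 °C: 53.1×4.18×59.7 = 13251 J
13251 J < 5978.7 + 438.0×337.0 = 153584.7 J, so not all ice melts; final T = 0 °C.
Heat left for melting: 13251 − 5978.7 = 7272.3 J
Mass melted = 7272.3 / 337.0 = 21.58 g
Ice remaining = 438.0 − 21.58 = 416.42 g

m_ice remaining = 416 g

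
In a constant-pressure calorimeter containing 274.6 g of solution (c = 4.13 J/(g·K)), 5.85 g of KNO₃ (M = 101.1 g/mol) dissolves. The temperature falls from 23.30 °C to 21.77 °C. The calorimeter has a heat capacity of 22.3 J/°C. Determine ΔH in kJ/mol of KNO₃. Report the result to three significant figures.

|ΔT| = |21.77 − 23.30| = 1.53 °C
|q_surr| = (274.6 × 4.13 + 22.3) × 1.53 = 1156.398 × 1.53 = 1769 J
n(KNO₃) = 5.85 / 101.1 = 0.05786 mol
Temperature fell, so q_rxn = +|q_surr| = 1.769 kJ
ΔH = q_rxn / n = 30.57 kJ/mol

ΔH = 30.6 kJ/mol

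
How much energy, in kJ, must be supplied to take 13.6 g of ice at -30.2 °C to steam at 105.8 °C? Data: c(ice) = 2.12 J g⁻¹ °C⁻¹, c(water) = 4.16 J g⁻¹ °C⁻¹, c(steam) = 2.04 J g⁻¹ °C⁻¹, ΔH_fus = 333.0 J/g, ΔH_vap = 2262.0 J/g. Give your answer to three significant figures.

q1 (heat ice -30.2→0.0 °C): 13.6 × 2.12 × 30.2 = 871 J
q2 (melt at 0 °C): 13.6 × 333.0 = 4529 J
q3 (heat water 0.0→100.0 °C): 13.6 × 4.16 × 100.0 = 5658 J
q4 (vaporize at 100 °C): 13.6 × 2262.0 = 30763 J
q5 (heat steam 100.0→105.8 °C): 13.6 × 2.04 × 5.8 = 161 J
Total: 871 + 4529 + 5658 + 30763 + 161 = 41982 J = 42.0 kJ

q = 42.0 kJ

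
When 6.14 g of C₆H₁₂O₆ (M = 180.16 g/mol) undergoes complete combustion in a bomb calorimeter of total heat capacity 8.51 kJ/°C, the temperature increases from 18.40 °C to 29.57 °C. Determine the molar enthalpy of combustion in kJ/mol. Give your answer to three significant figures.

ΔH = -2790 kJ/mol

ΔT = 29.57 − 18.40 = 11.17 °C
q_cal = C_cal × ΔT = 8.51 × 11.17 = 95.0567 kJ
n = 6.14 / 180.16 = 0.03408 mol
q_rxn = −q_cal = -95.0567 kJ
ΔH = -95.0567 / 0.03408 = -2789 kJ/mol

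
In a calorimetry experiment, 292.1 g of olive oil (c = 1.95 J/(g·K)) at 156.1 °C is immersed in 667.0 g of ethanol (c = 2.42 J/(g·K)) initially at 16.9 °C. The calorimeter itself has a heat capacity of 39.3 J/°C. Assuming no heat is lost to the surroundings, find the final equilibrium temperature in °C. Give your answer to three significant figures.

Heat lost by olive oil = heat gained by ethanol + calorimeter.
(292.1)(1.95)(156.1 − T) = [(667.0)(2.42) + 39.3](T − 16.9)
569.595 (156.1 − T) = 1653.44 (T − 16.9)
88914 − 569.595 T = 1653.44 T − 27943
116857 = 2223.035 T
T = 52.57 °C

T_f = 52.6 °C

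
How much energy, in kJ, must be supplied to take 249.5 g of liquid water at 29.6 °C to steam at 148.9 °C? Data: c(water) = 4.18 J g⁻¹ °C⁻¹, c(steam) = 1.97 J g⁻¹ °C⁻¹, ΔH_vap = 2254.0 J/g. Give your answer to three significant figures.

q1 (heat water 29.6→100.0 °C): 249.5 × 4.18 × 70.4 = 73421 J
q2 (vaporize at 100 °C): 249.5 × 2254.0 = 562373 J
q3 (heat steam 100.0→148.9 °C): 249.5 × 1.97 × 48.9 = 24035 J
Total: 73421 + 562373 + 24035 = 659829 J = 660 kJ

q = 660 kJ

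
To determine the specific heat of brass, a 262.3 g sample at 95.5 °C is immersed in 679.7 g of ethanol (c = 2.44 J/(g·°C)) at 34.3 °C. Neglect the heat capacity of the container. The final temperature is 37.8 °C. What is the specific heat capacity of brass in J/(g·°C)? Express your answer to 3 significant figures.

c = 0.384 J/(g·°C)

q_gained = (679.7 × 2.44) × (37.8 − 34.3) = 5805 J
q_lost = 262.3 × c × (95.5 − 37.8) = 15134.71 c
Set equal: c = 5805 / 15134.71 = 0.384 J/(g·°C)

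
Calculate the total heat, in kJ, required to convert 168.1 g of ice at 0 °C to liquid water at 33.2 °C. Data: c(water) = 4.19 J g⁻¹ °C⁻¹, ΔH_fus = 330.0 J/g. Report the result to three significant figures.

q = 78.9 kJ

q1 (melt at 0 °C): 168.1 × 330.0 = 55473 J
q2 (heat water 0.0→33.2 °C): 168.1 × 4.19 × 33.2 = 23384 J
Total: 55473 + 23384 = 78857 J = 78.9 kJ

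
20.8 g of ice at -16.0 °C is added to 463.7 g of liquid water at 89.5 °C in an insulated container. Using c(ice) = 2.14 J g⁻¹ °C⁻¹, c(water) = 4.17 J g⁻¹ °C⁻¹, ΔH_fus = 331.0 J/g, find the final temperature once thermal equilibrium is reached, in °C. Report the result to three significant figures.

Heat to bring ice to 0 °C and melt it: q₁ = 20.8×2.14×16.0 + 20.8×331.0 = 7597.0 J
Heat the water can supply cooling to 0 °C: 463.7×4.17×89.5 = 173060 J > q₁, so all ice melts.
Energy balance: 463.7×4.17×(89.5 − T) = 7597.0 + 20.8×4.17×(T − 0)
1933.629(89.5 − T) = 7597.0 + 86.736 T
173060 − 7597.0 = 2020.365 T
T = 165463.0 / 2020.365 = 81.90 °C

T_f = 81.9 °C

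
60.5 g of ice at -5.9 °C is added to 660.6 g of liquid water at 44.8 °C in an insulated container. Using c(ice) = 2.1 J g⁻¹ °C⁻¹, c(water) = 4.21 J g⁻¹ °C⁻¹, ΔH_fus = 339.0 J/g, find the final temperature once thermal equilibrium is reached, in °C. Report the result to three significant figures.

Heat to bring ice to 0 °C and melt it: q₁ = 60.5×2.1×5.9 + 60.5×339.0 = 21259 J
Heat the water can supply cooling to 0 °C: 660.6×4.21×44.8 = 124594 J > q₁, so all ice melts.
Energy balance: 660.6×4.21×(44.8 − T) = 21259 + 60.5×4.21×(T − 0)
2781.126(44.8 − T) = 21259 + 254.705 T
124594 − 21259 = 3035.831 T
T = 103335 / 3035.831 = 34.04 °C

T_f = 34.0 °C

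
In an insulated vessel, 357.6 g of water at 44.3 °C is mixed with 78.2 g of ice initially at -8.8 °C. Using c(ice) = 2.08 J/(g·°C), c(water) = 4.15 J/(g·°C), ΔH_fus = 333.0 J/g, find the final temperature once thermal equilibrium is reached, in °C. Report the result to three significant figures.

T_f = 21.2 °C

Heat to bring ice to 0 °C and melt it: q₁ = 78.2×2.08×8.8 + 78.2×333.0 = 27472 J
Heat the water can supply cooling to 0 °C: 357.6×4.15×44.3 = 65743.0 J > q₁, so all ice melts.
Energy balance: 357.6×4.15×(44.3 − T) = 27472 + 78.2×4.15×(T − 0)
1484.04(44.3 − T) = 27472 + 324.53 T
65743.0 − 27472 = 1808.57 T
T = 38271.0 / 1808.57 = 21.16 °C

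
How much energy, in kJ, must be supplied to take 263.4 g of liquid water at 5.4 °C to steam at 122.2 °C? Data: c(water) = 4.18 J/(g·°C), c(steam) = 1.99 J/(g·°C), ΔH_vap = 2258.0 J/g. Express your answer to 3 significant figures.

q1 (heat water 5.4→100.0 °C): 263.4 × 4.18 × 94.6 = 104156 J
q2 (vaporize at 100 °C): 263.4 × 2258.0 = 594757 J
q3 (heat steam 100.0→122.2 °C): 263.4 × 1.99 × 22.2 = 11636 J
Total: 104156 + 594757 + 11636 = 710549 J = 711 kJ

q = 711 kJ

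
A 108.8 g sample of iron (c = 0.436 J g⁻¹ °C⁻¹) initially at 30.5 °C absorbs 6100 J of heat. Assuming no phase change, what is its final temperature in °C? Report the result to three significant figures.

T_f = 159 °C

ΔT = q / (m c) = 6100 / (108.8 × 0.436) = 128.6 °C
T_f = 30.5 + 128.6 = 159.1 °C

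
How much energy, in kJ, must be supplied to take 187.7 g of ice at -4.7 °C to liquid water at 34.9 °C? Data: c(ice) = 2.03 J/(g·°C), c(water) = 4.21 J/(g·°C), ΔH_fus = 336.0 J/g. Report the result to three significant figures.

q = 92.4 kJ

q1 (heat ice -4.7→0.0 °C): 187.7 × 2.03 × 4.7 = 1791 J
q2 (melt at 0 °C): 187.7 × 336.0 = 63067 J
q3 (heat water 0.0→34.9 °C): 187.7 × 4.21 × 34.9 = 27579 J
Total: 1791 + 63067 + 27579 = 92437 J = 92.4 kJ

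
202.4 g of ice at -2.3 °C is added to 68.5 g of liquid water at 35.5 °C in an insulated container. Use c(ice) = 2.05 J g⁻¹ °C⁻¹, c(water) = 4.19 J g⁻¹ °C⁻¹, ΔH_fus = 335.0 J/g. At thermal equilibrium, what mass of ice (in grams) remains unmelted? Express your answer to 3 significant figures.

Heat to warm all ice to 0 °C: 202.4×2.05×2.3 = 954.32 J
Heat released by water cooling to 0 °C: 68.5×4.19×35.5 = 10189 J
10189 J < 954.32 + 202.4×335.0 = 68758.32 J, so not all ice melts; final T = 0 °C.
Heat left for melting: 10189 − 954.32 = 9234.68 J
Mass melted = 9234.68 / 335.0 = 27.57 g
Ice remaining = 202.4 − 27.57 = 174.83 g

m_ice remaining = 175 g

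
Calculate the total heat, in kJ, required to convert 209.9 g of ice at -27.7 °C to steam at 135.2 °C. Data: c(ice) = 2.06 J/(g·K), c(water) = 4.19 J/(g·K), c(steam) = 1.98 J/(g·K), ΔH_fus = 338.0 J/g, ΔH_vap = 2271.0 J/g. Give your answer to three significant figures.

q1 (heat ice -27.7→0.0 °C): 209.9 × 2.06 × 27.7 = 11977 J
q2 (melt at 0 °C): 209.9 × 338.0 = 70946 J
q3 (heat water 0.0→100.0 °C): 209.9 × 4.19 × 100.0 = 87948 J
q4 (vaporize at 100 °C): 209.9 × 2271.0 = 476683 J
q5 (heat steam 100.0→135.2 °C): 209.9 × 1.98 × 35.2 = 14629 J
Total: 11977 + 70946 + 87948 + 476683 + 14629 = 662183 J = 662 kJ

q = 662 kJ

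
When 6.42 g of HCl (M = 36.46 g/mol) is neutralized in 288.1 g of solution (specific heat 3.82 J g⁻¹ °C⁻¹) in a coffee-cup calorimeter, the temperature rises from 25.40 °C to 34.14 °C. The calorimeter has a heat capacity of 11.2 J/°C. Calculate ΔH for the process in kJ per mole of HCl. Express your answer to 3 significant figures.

|ΔT| = |34.14 − 25.40| = 8.74 °C
|q_surr| = (288.1 × 3.82 + 11.2) × 8.74 = 1111.742 × 8.74 = 9717 J
n(HCl) = 6.42 / 36.46 = 0.1761 mol
Temperature rose, so q_rxn = −|q_surr| = -9.717 kJ
ΔH = q_rxn / n = -55.18 kJ/mol

ΔH = -55.2 kJ/mol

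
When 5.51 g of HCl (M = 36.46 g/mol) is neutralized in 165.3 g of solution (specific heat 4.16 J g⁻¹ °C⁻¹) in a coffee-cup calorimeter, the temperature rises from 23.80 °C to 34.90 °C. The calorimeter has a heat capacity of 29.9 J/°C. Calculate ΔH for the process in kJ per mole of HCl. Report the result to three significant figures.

|ΔT| = |34.90 − 23.80| = 11.10 °C
|q_surr| = (165.3 × 4.16 + 29.9) × 11.10 = 717.548 × 11.10 = 7965 J
n(HCl) = 5.51 / 36.46 = 0.1511 mol
Temperature rose, so q_rxn = −|q_surr| = -7.965 kJ
ΔH = q_rxn / n = -52.71 kJ/mol

ΔH = -52.7 kJ/mol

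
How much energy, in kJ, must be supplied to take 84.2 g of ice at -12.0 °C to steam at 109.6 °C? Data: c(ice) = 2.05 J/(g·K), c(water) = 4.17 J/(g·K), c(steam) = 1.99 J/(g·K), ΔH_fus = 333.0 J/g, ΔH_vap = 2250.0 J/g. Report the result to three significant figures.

q1 (heat ice -12.0→0.0 °C): 84.2 × 2.05 × 12.0 = 2071 J
q2 (melt at 0 °C): 84.2 × 333.0 = 28039 J
q3 (heat water 0.0→100.0 °C): 84.2 × 4.17 × 100.0 = 35111 J
q4 (vaporize at 100 °C): 84.2 × 2250.0 = 189450 J
q5 (heat steam 100.0→109.6 °C): 84.2 × 1.99 × 9.6 = 1609 J
Total: 2071 + 28039 + 35111 + 189450 + 1609 = 256280 J = 256 kJ

q = 256 kJ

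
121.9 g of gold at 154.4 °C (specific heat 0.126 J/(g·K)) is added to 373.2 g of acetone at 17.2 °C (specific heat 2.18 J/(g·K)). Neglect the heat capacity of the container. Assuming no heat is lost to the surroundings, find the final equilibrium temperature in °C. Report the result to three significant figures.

T_f = 19.7 °C

Heat lost by gold = heat gained by acetone.
(121.9)(0.126)(154.4 − T) = (373.2)(2.18)(T − 17.2)
15.3594 (154.4 − T) = 813.576 (T − 17.2)
2371.5 − 15.3594 T = 813.576 T − 13994
16365.5 = 828.9354 T
T = 19.74 °C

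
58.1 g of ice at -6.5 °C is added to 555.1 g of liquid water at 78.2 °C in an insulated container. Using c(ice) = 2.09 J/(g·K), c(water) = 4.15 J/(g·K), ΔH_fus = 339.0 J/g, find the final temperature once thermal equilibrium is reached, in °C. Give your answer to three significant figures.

T_f = 62.7 °C

Heat to bring ice to 0 °C and melt it: q₁ = 58.1×2.09×6.5 + 58.1×339.0 = 20485 J
Heat the water can supply cooling to 0 °C: 555.1×4.15×78.2 = 180147 J > q₁, so all ice melts.
Energy balance: 555.1×4.15×(78.2 − T) = 20485 + 58.1×4.15×(T − 0)
2303.665(78.2 − T) = 20485 + 241.115 T
180147 − 20485 = 2544.780 T
T = 159662 / 2544.780 = 62.74 °C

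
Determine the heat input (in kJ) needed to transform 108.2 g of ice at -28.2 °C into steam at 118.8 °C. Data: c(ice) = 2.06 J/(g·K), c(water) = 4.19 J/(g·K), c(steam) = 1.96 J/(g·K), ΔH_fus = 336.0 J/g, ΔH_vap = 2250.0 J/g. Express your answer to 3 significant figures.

q = 335 kJ

q1 (heat ice -28.2→0.0 °C): 108.2 × 2.06 × 28.2 = 6286 J
q2 (melt at 0 °C): 108.2 × 336.0 = 36355 J
q3 (heat water 0.0→100.0 °C): 108.2 × 4.19 × 100.0 = 45336 J
q4 (vaporize at 100 °C): 108.2 × 2250.0 = 243450 J
q5 (heat steam 100.0→118.8 °C): 108.2 × 1.96 × 18.8 = 3987 J
Total: 6286 + 36355 + 45336 + 243450 + 3987 = 335414 J = 335 kJ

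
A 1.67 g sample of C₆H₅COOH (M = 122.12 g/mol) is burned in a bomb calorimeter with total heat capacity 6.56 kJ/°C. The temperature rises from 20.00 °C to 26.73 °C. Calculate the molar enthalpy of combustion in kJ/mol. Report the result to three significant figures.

ΔH = -3230 kJ/mol

ΔT = 26.73 − 20.00 = 6.73 °C
q_cal = C_cal × ΔT = 6.56 × 6.73 = 44.1488 kJ
n = 1.67 / 122.12 = 0.01368 mol
q_rxn = −q_cal = -44.1488 kJ
ΔH = -44.1488 / 0.01368 = -3227 kJ/mol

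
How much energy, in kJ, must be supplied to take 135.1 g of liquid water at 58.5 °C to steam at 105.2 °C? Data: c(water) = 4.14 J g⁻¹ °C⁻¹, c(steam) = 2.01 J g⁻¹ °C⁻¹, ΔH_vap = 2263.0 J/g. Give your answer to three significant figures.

q = 330 kJ

q1 (heat water 58.5→100.0 °C): 135.1 × 4.14 × 41.5 = 23212 J
q2 (vaporize at 100 °C): 135.1 × 2263.0 = 305731 J
q3 (heat steam 100.0→105.2 °C): 135.1 × 2.01 × 5.2 = 1412 J
Total: 23212 + 305731 + 1412 = 330355 J = 330 kJ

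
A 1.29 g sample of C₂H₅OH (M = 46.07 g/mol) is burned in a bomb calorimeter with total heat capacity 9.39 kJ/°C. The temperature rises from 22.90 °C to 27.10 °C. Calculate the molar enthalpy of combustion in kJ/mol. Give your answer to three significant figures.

ΔT = 27.10 − 22.90 = 4.20 °C
q_cal = C_cal × ΔT = 9.39 × 4.20 = 39.438 kJ
n = 1.29 / 46.07 = 0.02800 mol
q_rxn = −q_cal = -39.438 kJ
ΔH = -39.438 / 0.02800 = -1409 kJ/mol

ΔH = -1410 kJ/mol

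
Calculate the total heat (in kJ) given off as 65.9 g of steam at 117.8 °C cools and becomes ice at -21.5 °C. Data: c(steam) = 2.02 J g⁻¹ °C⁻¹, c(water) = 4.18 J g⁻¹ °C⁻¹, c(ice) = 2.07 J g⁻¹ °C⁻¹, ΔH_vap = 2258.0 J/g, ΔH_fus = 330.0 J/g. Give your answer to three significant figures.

q1 (cool steam 117.8→100 °C): 65.9 × 2.02 × 17.8 = 2370 J
q2 (condense at 100 °C): 65.9 × 2258.0 = 148802 J
q3 (cool water 100→0 °C): 65.9 × 4.18 × 100.0 = 27546 J
q4 (freeze at 0 °C): 65.9 × 330.0 = 21747 J
q5 (cool ice 0→-21.5 °C): 65.9 × 2.07 × 21.5 = 2933 J
Total: 2370 + 148802 + 27546 + 21747 + 2933 = 203398 J = 203 kJ

q = 203 kJ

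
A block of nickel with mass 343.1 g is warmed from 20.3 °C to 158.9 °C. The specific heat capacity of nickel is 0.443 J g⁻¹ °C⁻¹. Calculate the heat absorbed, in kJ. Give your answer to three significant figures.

q = m c ΔT = 343.1 × 0.443 × (158.9 − 20.3)
q = 343.1 × 0.443 × 138.6 = 21070 J = 21.1 kJ

q = 21.1 kJ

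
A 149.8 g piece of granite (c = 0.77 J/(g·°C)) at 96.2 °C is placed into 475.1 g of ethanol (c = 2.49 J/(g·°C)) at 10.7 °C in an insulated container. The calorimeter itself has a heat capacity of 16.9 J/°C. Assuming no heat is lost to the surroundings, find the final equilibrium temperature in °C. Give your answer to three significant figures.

T_f = 18.2 °C

Heat lost by granite = heat gained by ethanol + calorimeter.
(149.8)(0.77)(96.2 − T) = [(475.1)(2.49) + 16.9](T − 10.7)
115.346 (96.2 − T) = 1199.899 (T − 10.7)
11096 − 115.346 T = 1199.899 T − 12839
23935 = 1315.245 T
T = 18.20 °C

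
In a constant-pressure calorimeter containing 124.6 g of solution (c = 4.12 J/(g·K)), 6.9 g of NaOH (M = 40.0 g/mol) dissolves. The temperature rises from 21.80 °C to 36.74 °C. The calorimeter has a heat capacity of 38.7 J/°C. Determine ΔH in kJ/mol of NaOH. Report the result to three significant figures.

|ΔT| = |36.74 − 21.80| = 14.94 °C
|q_surr| = (124.6 × 4.12 + 38.7) × 14.94 = 552.052 × 14.94 = 8248 J
n(NaOH) = 6.9 / 40.0 = 0.1725 mol
Temperature rose, so q_rxn = −|q_surr| = -8.248 kJ
ΔH = q_rxn / n = -47.81 kJ/mol

ΔH = -47.8 kJ/mol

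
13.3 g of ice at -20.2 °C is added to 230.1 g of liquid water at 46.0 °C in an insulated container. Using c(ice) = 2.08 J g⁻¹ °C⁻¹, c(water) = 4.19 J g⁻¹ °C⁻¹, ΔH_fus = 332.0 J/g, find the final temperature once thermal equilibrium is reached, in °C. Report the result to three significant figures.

Heat to bring ice to 0 °C and melt it: q₁ = 13.3×2.08×20.2 + 13.3×332.0 = 4974.4 J
Heat the water can supply cooling to 0 °C: 230.1×4.19×46.0 = 44349.5 J > q₁, so all ice melts.
Energy balance: 230.1×4.19×(46.0 − T) = 4974.4 + 13.3×4.19×(T − 0)
964.119(46.0 − T) = 4974.4 + 55.727 T
44349.5 − 4974.4 = 1019.846 T
T = 39375.1 / 1019.846 = 38.61 °C

T_f = 38.6 °C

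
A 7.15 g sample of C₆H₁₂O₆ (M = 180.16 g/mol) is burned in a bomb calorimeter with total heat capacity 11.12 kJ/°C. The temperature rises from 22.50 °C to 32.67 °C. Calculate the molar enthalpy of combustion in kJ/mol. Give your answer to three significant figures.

ΔT = 32.67 − 22.50 = 10.17 °C
q_cal = C_cal × ΔT = 11.12 × 10.17 = 113.0904 kJ
n = 7.15 / 180.16 = 0.03969 mol
q_rxn = −q_cal = -113.0904 kJ
ΔH = -113.0904 / 0.03969 = -2849 kJ/mol

ΔH = -2850 kJ/mol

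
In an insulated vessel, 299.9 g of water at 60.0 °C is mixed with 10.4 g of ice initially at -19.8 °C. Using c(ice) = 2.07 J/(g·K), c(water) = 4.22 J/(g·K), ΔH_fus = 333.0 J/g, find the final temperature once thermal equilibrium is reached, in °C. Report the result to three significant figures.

T_f = 55.0 °C

Heat to bring ice to 0 °C and melt it: q₁ = 10.4×2.07×19.8 + 10.4×333.0 = 3889.5 J
Heat the water can supply cooling to 0 °C: 299.9×4.22×60.0 = 75934.7 J > q₁, so all ice melts.
Energy balance: 299.9×4.22×(60.0 − T) = 3889.5 + 10.4×4.22×(T − 0)
1265.578(60.0 − T) = 3889.5 + 43.888 T
75934.7 − 3889.5 = 1309.466 T
T = 72045.2 / 1309.466 = 55.02 °C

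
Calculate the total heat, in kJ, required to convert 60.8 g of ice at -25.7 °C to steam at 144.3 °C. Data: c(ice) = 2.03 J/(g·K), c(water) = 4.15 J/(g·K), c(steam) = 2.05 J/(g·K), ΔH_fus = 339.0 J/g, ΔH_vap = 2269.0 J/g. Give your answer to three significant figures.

q = 192 kJ

q1 (heat ice -25.7→0.0 °C): 60.8 × 2.03 × 25.7 = 3172 J
q2 (melt at 0 °C): 60.8 × 339.0 = 20611 J
q3 (heat water 0.0→100.0 °C): 60.8 × 4.15 × 100.0 = 25232 J
q4 (vaporize at 100 °C): 60.8 × 2269.0 = 137955 J
q5 (heat steam 100.0→144.3 °C): 60.8 × 2.05 × 44.3 = 5522 J
Total: 3172 + 20611 + 25232 + 137955 + 5522 = 192492 J = 192 kJ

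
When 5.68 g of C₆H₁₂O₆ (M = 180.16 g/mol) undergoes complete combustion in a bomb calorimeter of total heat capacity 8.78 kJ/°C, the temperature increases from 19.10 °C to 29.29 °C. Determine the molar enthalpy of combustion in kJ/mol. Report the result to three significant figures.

ΔH = -2840 kJ/mol

ΔT = 29.29 − 19.10 = 10.19 °C
q_cal = C_cal × ΔT = 8.78 × 10.19 = 89.4682 kJ
n = 5.68 / 180.16 = 0.03153 mol
q_rxn = −q_cal = -89.4682 kJ
ΔH = -89.4682 / 0.03153 = -2838 kJ/mol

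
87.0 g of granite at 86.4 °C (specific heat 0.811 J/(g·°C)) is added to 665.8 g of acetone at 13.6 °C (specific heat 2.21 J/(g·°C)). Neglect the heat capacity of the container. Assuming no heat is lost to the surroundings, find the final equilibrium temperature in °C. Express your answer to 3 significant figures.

Heat lost by granite = heat gained by acetone.
(87.0)(0.811)(86.4 − T) = (665.8)(2.21)(T − 13.6)
70.557 (86.4 − T) = 1471.418 (T − 13.6)
6096.1 − 70.557 T = 1471.418 T − 20011
26107.1 = 1541.975 T
T = 16.93 °C

T_f = 16.9 °C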